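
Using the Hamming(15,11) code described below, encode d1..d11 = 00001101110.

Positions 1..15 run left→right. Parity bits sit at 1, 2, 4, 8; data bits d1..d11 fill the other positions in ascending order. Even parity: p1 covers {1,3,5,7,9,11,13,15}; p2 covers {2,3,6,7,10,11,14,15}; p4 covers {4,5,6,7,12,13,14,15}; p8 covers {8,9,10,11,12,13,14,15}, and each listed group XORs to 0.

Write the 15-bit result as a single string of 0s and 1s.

Place data at non-parity positions: p1 p2 0 p4 0 0 0 p8 1 1 0 1 1 1 0
p1 (pos 1,3,5,7,9,11,13,15): XOR of data positions = 0⊕0⊕0⊕1⊕0⊕1⊕0 = 0
p2 (pos 2,3,6,7,10,11,14,15): XOR of data positions = 0⊕0⊕0⊕1⊕0⊕1⊕0 = 0
p4 (pos 4,5,6,7,12,13,14,15): XOR of data positions = 0⊕0⊕0⊕1⊕1⊕1⊕0 = 1
p8 (pos 8,9,10,11,12,13,14,15): XOR of data positions = 1⊕1⊕0⊕1⊕1⊕1⊕0 = 1
Codeword: 000100011101110

000100011101110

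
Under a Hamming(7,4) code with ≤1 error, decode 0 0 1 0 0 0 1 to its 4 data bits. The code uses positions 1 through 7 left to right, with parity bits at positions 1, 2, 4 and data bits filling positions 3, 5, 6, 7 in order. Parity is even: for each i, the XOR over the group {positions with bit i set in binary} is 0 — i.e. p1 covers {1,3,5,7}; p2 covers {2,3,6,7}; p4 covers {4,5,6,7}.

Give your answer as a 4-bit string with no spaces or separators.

1001

s1 (pos 1,3,5,7): 0⊕1⊕0⊕1 = 0
s2 (pos 2,3,6,7): 0⊕1⊕0⊕1 = 0
s4 (pos 4,5,6,7): 0⊕0⊕0⊕1 = 1
Syndrome s4…s1 = 100 → error at position 4.
Flip position 4: 0010001 → 0011001
Read data bits from positions 3,5,6,7: 1001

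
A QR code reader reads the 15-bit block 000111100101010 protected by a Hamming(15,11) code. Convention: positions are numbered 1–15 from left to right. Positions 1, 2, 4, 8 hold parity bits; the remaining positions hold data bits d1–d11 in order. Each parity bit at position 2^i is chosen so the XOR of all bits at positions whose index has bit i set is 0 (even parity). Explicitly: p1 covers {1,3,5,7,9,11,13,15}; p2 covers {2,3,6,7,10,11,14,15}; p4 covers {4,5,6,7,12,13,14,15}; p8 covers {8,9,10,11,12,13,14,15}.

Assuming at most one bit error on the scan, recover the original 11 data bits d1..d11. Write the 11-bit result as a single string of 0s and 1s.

01110101010

s1 (pos 1,3,5,7,9,11,13,15): 0⊕0⊕1⊕1⊕0⊕0⊕0⊕0 = 0
s2 (pos 2,3,6,7,10,11,14,15): 0⊕0⊕1⊕1⊕1⊕0⊕1⊕0 = 0
s4 (pos 4,5,6,7,12,13,14,15): 1⊕1⊕1⊕1⊕1⊕0⊕1⊕0 = 0
s8 (pos 8,9,10,11,12,13,14,15): 0⊕0⊕1⊕0⊕1⊕0⊕1⊕0 = 1
Syndrome s8…s1 = 1000 → error at position 8.
Flip position 8: 000111100101010 → 000111110101010
Read data bits from positions 3,5,6,7,9,10,11,12,13,14,15: 01110101010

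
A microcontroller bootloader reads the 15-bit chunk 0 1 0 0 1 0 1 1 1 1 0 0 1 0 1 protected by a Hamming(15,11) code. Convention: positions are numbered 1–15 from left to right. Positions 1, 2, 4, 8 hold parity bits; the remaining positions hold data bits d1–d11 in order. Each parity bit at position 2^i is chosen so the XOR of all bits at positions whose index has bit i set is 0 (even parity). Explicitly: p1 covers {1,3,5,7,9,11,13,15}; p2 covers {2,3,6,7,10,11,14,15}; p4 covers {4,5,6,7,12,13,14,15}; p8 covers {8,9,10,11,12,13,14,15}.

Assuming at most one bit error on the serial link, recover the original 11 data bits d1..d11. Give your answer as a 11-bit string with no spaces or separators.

s1 (pos 1,3,5,7,9,11,13,15): 0⊕0⊕1⊕1⊕1⊕0⊕1⊕1 = 1
s2 (pos 2,3,6,7,10,11,14,15): 1⊕0⊕0⊕1⊕1⊕0⊕0⊕1 = 0
s4 (pos 4,5,6,7,12,13,14,15): 0⊕1⊕0⊕1⊕0⊕1⊕0⊕1 = 0
s8 (pos 8,9,10,11,12,13,14,15): 1⊕1⊕1⊕0⊕0⊕1⊕0⊕1 = 1
Syndrome s8…s1 = 1001 → error at position 9.
Flip position 9: 010010111100101 → 010010110100101
Read data bits from positions 3,5,6,7,9,10,11,12,13,14,15: 01010100101

01010100101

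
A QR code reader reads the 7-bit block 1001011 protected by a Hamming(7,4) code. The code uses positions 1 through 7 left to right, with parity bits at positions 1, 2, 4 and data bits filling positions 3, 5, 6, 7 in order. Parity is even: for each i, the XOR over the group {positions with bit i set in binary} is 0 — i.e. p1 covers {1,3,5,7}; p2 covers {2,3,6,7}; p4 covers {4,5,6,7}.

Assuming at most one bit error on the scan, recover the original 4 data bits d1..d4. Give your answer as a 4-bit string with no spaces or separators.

s1 (pos 1,3,5,7): 1⊕0⊕0⊕1 = 0
s2 (pos 2,3,6,7): 0⊕0⊕1⊕1 = 0
s4 (pos 4,5,6,7): 1⊕0⊕1⊕1 = 1
Syndrome s4…s1 = 100 → error at position 4.
Flip position 4: 1001011 → 1000011
Read data bits from positions 3,5,6,7: 0011

0011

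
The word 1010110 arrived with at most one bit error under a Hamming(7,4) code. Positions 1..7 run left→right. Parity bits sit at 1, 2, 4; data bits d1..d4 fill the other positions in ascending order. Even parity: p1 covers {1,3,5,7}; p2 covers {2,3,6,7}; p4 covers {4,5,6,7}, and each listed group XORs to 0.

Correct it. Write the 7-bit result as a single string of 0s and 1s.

s1 (pos 1,3,5,7): 1⊕1⊕1⊕0 = 1
s2 (pos 2,3,6,7): 0⊕1⊕1⊕0 = 0
s4 (pos 4,5,6,7): 0⊕1⊕1⊕0 = 0
Syndrome s4…s1 = 001 → error at position 1.
Flip position 1: 1010110 → 0010110

0010110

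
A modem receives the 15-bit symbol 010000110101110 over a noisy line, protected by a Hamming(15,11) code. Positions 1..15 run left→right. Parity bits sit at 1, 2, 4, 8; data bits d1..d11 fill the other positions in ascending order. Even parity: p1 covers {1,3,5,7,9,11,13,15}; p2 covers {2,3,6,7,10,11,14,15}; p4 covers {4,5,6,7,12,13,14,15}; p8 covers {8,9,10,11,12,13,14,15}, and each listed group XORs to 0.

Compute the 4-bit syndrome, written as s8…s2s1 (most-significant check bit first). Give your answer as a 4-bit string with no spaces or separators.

s1 (pos 1,3,5,7,9,11,13,15): 0⊕0⊕0⊕1⊕0⊕0⊕1⊕0 = 0
s2 (pos 2,3,6,7,10,11,14,15): 1⊕0⊕0⊕1⊕1⊕0⊕1⊕0 = 0
s4 (pos 4,5,6,7,12,13,14,15): 0⊕0⊕0⊕1⊕1⊕1⊕1⊕0 = 0
s8 (pos 8,9,10,11,12,13,14,15): 1⊕0⊕1⊕0⊕1⊕1⊕1⊕0 = 1
Syndrome s8…s1 = 1000 → error at position 8.

1000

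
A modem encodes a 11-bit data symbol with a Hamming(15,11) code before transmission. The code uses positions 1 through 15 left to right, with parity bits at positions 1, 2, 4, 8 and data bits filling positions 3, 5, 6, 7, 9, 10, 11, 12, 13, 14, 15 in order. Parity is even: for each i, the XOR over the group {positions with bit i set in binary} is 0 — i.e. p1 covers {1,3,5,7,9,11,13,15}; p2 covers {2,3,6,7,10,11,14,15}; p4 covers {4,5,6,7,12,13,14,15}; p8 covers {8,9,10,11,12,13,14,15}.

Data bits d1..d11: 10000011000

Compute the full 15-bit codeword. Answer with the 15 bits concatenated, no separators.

001100000011000

Place data at non-parity positions: p1 p2 1 p4 0 0 0 p8 0 0 1 1 0 0 0
p1 (pos 1,3,5,7,9,11,13,15): XOR of data positions = 1⊕0⊕0⊕0⊕1⊕0⊕0 = 0
p2 (pos 2,3,6,7,10,11,14,15): XOR of data positions = 1⊕0⊕0⊕0⊕1⊕0⊕0 = 0
p4 (pos 4,5,6,7,12,13,14,15): XOR of data positions = 0⊕0⊕0⊕1⊕0⊕0⊕0 = 1
p8 (pos 8,9,10,11,12,13,14,15): XOR of data positions = 0⊕0⊕1⊕1⊕0⊕0⊕0 = 0
Codeword: 001100000011000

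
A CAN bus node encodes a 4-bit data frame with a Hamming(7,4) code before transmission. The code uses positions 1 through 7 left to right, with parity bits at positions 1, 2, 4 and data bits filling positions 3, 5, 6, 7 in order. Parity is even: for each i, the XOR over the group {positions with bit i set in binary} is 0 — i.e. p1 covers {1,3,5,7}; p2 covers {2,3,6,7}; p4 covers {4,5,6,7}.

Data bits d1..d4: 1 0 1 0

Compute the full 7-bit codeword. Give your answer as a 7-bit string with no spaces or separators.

1011010

Place data at non-parity positions: p1 p2 1 p4 0 1 0
p1 (pos 1,3,5,7): XOR of data positions = 1⊕0⊕0 = 1
p2 (pos 2,3,6,7): XOR of data positions = 1⊕1⊕0 = 0
p4 (pos 4,5,6,7): XOR of data positions = 0⊕1⊕0 = 1
Codeword: 1011010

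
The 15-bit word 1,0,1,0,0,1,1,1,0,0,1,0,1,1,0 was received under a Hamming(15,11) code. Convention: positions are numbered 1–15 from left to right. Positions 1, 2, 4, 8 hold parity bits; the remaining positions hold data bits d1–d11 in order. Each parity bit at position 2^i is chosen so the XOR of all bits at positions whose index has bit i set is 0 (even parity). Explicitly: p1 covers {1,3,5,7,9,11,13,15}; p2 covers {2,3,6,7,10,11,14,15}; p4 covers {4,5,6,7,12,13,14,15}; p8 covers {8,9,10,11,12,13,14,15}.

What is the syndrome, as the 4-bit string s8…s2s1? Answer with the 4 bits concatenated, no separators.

0011

s1 (pos 1,3,5,7,9,11,13,15): 1⊕1⊕0⊕1⊕0⊕1⊕1⊕0 = 1
s2 (pos 2,3,6,7,10,11,14,15): 0⊕1⊕1⊕1⊕0⊕1⊕1⊕0 = 1
s4 (pos 4,5,6,7,12,13,14,15): 0⊕0⊕1⊕1⊕0⊕1⊕1⊕0 = 0
s8 (pos 8,9,10,11,12,13,14,15): 1⊕0⊕0⊕1⊕0⊕1⊕1⊕0 = 0
Syndrome s8…s1 = 0011 → error at position 3.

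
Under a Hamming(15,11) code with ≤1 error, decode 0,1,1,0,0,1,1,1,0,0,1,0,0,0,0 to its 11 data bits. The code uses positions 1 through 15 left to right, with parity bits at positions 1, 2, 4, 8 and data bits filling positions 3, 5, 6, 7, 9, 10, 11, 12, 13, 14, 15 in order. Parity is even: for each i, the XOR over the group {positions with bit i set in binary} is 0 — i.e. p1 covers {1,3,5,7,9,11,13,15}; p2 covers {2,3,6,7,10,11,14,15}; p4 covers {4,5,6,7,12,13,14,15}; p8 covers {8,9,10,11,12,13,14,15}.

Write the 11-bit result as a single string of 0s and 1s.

s1 (pos 1,3,5,7,9,11,13,15): 0⊕1⊕0⊕1⊕0⊕1⊕0⊕0 = 1
s2 (pos 2,3,6,7,10,11,14,15): 1⊕1⊕1⊕1⊕0⊕1⊕0⊕0 = 1
s4 (pos 4,5,6,7,12,13,14,15): 0⊕0⊕1⊕1⊕0⊕0⊕0⊕0 = 0
s8 (pos 8,9,10,11,12,13,14,15): 1⊕0⊕0⊕1⊕0⊕0⊕0⊕0 = 0
Syndrome s8…s1 = 0011 → error at position 3.
Flip position 3: 011001110010000 → 010001110010000
Read data bits from positions 3,5,6,7,9,10,11,12,13,14,15: 00110010000

00110010000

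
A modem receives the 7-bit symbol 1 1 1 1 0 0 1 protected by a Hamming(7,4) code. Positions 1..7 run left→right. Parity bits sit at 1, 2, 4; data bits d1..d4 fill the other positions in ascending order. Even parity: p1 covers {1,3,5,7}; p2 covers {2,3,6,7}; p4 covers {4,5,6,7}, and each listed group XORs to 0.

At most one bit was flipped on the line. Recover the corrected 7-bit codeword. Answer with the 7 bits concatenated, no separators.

s1 (pos 1,3,5,7): 1⊕1⊕0⊕1 = 1
s2 (pos 2,3,6,7): 1⊕1⊕0⊕1 = 1
s4 (pos 4,5,6,7): 1⊕0⊕0⊕1 = 0
Syndrome s4…s1 = 011 → error at position 3.
Flip position 3: 1111001 → 1101001

1101001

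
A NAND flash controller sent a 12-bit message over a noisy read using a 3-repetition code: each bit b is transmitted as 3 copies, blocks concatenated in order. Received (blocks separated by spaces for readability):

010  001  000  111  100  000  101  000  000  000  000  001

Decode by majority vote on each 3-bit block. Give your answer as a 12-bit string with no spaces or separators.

Block 1 (010): 1 one → 0
Block 2 (001): 1 one → 0
Block 3 (000): 0 ones → 0
Block 4 (111): 3 ones → 1
Block 5 (100): 1 one → 0
Block 6 (000): 0 ones → 0
Block 7 (101): 2 ones → 1
Block 8 (000): 0 ones → 0
Block 9 (000): 0 ones → 0
Block 10 (000): 0 ones → 0
Block 11 (000): 0 ones → 0
Block 12 (001): 1 one → 0

000100100000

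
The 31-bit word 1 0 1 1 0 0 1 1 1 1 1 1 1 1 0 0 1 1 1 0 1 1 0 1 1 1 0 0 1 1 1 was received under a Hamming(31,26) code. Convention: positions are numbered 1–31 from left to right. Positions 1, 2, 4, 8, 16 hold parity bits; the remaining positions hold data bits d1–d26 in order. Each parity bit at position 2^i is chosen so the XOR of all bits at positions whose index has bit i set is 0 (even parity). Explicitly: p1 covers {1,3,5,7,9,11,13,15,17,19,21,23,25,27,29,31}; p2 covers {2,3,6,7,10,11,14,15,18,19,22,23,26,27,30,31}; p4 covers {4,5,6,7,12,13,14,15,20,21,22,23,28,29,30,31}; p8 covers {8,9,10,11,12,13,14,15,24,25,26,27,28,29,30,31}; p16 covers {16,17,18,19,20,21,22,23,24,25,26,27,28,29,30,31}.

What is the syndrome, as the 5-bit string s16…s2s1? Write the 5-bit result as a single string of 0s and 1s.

s1 (pos 1,3,5,7,9,11,13,15,17,19,21,23,25,27,29,31): 1⊕1⊕0⊕1⊕1⊕1⊕1⊕0⊕1⊕1⊕1⊕0⊕1⊕0⊕1⊕1 = 0
s2 (pos 2,3,6,7,10,11,14,15,18,19,22,23,26,27,30,31): 0⊕1⊕0⊕1⊕1⊕1⊕1⊕0⊕1⊕1⊕1⊕0⊕1⊕0⊕1⊕1 = 1
s4 (pos 4,5,6,7,12,13,14,15,20,21,22,23,28,29,30,31): 1⊕0⊕0⊕1⊕1⊕1⊕1⊕0⊕0⊕1⊕1⊕0⊕0⊕1⊕1⊕1 = 0
s8 (pos 8,9,10,11,12,13,14,15,24,25,26,27,28,29,30,31): 1⊕1⊕1⊕1⊕1⊕1⊕1⊕0⊕1⊕1⊕1⊕0⊕0⊕1⊕1⊕1 = 1
s16 (pos 16,17,18,19,20,21,22,23,24,25,26,27,28,29,30,31): 0⊕1⊕1⊕1⊕0⊕1⊕1⊕0⊕1⊕1⊕1⊕0⊕0⊕1⊕1⊕1 = 1
Syndrome s16…s1 = 11010 → error at position 26.

11010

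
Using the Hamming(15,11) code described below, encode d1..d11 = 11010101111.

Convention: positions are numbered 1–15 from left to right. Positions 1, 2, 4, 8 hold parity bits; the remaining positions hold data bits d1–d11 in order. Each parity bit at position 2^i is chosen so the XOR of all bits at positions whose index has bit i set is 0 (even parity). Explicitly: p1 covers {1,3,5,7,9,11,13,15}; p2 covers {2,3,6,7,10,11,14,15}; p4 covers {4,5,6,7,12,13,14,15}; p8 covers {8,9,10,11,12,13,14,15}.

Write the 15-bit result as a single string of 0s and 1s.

111010110101111

Place data at non-parity positions: p1 p2 1 p4 1 0 1 p8 0 1 0 1 1 1 1
p1 (pos 1,3,5,7,9,11,13,15): XOR of data positions = 1⊕1⊕1⊕0⊕0⊕1⊕1 = 1
p2 (pos 2,3,6,7,10,11,14,15): XOR of data positions = 1⊕0⊕1⊕1⊕0⊕1⊕1 = 1
p4 (pos 4,5,6,7,12,13,14,15): XOR of data positions = 1⊕0⊕1⊕1⊕1⊕1⊕1 = 0
p8 (pos 8,9,10,11,12,13,14,15): XOR of data positions = 0⊕1⊕0⊕1⊕1⊕1⊕1 = 1
Codeword: 111010110101111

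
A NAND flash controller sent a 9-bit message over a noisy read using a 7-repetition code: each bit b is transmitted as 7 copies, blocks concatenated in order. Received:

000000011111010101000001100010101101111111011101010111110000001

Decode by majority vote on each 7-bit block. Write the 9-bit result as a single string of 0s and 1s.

Block 1 (0000000): 0 ones → 0
Block 2 (1111101): 6 ones → 1
Block 3 (0101000): 2 ones → 0
Block 4 (0011000): 2 ones → 0
Block 5 (1010110): 4 ones → 1
Block 6 (1111111): 7 ones → 1
Block 7 (0111010): 4 ones → 1
Block 8 (1011111): 6 ones → 1
Block 9 (0000001): 1 one → 0

010011110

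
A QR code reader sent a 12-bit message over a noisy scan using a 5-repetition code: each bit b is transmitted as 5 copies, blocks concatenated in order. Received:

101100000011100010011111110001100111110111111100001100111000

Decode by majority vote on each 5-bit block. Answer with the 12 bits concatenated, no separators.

101010111010

Block 1 (10110): 3 ones → 1
Block 2 (00000): 0 ones → 0
Block 3 (11100): 3 ones → 1
Block 4 (01001): 2 ones → 0
Block 5 (11111): 5 ones → 1
Block 6 (10001): 2 ones → 0
Block 7 (10011): 3 ones → 1
Block 8 (11101): 4 ones → 1
Block 9 (11111): 5 ones → 1
Block 10 (10000): 1 one → 0
Block 11 (11001): 3 ones → 1
Block 12 (11000): 2 ones → 0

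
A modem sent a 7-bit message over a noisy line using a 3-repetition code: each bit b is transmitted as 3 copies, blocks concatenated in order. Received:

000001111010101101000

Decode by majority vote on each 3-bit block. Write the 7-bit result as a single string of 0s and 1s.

Block 1 (000): 0 ones → 0
Block 2 (001): 1 one → 0
Block 3 (111): 3 ones → 1
Block 4 (010): 1 one → 0
Block 5 (101): 2 ones → 1
Block 6 (101): 2 ones → 1
Block 7 (000): 0 ones → 0

0010110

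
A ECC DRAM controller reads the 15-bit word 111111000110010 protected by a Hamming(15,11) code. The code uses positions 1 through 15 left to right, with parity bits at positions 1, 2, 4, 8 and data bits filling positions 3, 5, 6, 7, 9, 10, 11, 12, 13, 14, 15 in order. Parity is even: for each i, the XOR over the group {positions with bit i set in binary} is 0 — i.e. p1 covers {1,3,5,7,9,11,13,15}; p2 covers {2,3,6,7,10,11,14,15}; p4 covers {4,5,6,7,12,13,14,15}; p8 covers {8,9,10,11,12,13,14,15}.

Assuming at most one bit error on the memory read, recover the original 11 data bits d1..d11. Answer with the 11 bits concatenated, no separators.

11100110010

s1 (pos 1,3,5,7,9,11,13,15): 1⊕1⊕1⊕0⊕0⊕1⊕0⊕0 = 0
s2 (pos 2,3,6,7,10,11,14,15): 1⊕1⊕1⊕0⊕1⊕1⊕1⊕0 = 0
s4 (pos 4,5,6,7,12,13,14,15): 1⊕1⊕1⊕0⊕0⊕0⊕1⊕0 = 0
s8 (pos 8,9,10,11,12,13,14,15): 0⊕0⊕1⊕1⊕0⊕0⊕1⊕0 = 1
Syndrome s8…s1 = 1000 → error at position 8.
Flip position 8: 111111000110010 → 111111010110010
Read data bits from positions 3,5,6,7,9,10,11,12,13,14,15: 11100110010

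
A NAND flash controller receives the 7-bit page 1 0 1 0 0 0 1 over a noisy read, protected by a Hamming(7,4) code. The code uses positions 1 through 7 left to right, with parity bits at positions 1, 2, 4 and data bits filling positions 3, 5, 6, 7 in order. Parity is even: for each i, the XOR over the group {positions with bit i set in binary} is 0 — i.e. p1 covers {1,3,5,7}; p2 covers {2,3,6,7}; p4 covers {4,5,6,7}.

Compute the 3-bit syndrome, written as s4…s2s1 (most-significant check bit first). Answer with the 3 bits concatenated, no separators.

s1 (pos 1,3,5,7): 1⊕1⊕0⊕1 = 1
s2 (pos 2,3,6,7): 0⊕1⊕0⊕1 = 0
s4 (pos 4,5,6,7): 0⊕0⊕0⊕1 = 1
Syndrome s4…s1 = 101 → error at position 5.

101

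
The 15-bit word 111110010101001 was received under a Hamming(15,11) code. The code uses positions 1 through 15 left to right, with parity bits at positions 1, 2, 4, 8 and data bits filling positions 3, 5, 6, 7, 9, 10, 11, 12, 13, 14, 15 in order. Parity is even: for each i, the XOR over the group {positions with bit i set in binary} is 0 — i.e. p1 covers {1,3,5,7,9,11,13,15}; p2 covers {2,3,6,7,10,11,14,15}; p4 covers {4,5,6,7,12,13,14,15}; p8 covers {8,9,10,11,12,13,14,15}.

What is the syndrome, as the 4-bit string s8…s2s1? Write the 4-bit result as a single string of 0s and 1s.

0000

s1 (pos 1,3,5,7,9,11,13,15): 1⊕1⊕1⊕0⊕0⊕0⊕0⊕1 = 0
s2 (pos 2,3,6,7,10,11,14,15): 1⊕1⊕0⊕0⊕1⊕0⊕0⊕1 = 0
s4 (pos 4,5,6,7,12,13,14,15): 1⊕1⊕0⊕0⊕1⊕0⊕0⊕1 = 0
s8 (pos 8,9,10,11,12,13,14,15): 1⊕0⊕1⊕0⊕1⊕0⊕0⊕1 = 0
Syndrome s8…s1 = 0000 → no error.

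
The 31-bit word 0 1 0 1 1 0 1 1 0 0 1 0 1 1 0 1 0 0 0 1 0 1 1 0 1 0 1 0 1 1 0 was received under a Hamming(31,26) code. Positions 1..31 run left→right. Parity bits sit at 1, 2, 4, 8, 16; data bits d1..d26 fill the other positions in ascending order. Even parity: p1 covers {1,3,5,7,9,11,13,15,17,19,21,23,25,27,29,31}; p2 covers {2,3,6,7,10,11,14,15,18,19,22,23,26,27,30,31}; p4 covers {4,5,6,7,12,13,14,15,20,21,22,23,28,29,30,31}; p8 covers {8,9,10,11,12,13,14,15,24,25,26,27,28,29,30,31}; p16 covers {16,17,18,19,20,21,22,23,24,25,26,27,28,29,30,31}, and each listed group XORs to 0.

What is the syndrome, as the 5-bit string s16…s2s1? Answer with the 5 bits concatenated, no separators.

s1 (pos 1,3,5,7,9,11,13,15,17,19,21,23,25,27,29,31): 0⊕0⊕1⊕1⊕0⊕1⊕1⊕0⊕0⊕0⊕0⊕1⊕1⊕1⊕1⊕0 = 0
s2 (pos 2,3,6,7,10,11,14,15,18,19,22,23,26,27,30,31): 1⊕0⊕0⊕1⊕0⊕1⊕1⊕0⊕0⊕0⊕1⊕1⊕0⊕1⊕1⊕0 = 0
s4 (pos 4,5,6,7,12,13,14,15,20,21,22,23,28,29,30,31): 1⊕1⊕0⊕1⊕0⊕1⊕1⊕0⊕1⊕0⊕1⊕1⊕0⊕1⊕1⊕0 = 0
s8 (pos 8,9,10,11,12,13,14,15,24,25,26,27,28,29,30,31): 1⊕0⊕0⊕1⊕0⊕1⊕1⊕0⊕0⊕1⊕0⊕1⊕0⊕1⊕1⊕0 = 0
s16 (pos 16,17,18,19,20,21,22,23,24,25,26,27,28,29,30,31): 1⊕0⊕0⊕0⊕1⊕0⊕1⊕1⊕0⊕1⊕0⊕1⊕0⊕1⊕1⊕0 = 0
Syndrome s16…s1 = 00000 → no error.

00000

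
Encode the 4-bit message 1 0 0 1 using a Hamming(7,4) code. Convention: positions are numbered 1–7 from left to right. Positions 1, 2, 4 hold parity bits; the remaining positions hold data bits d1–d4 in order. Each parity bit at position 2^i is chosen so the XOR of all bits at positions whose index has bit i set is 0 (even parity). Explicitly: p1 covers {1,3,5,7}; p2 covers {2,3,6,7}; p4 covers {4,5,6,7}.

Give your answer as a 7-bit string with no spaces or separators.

0011001

Place data at non-parity positions: p1 p2 1 p4 0 0 1
p1 (pos 1,3,5,7): XOR of data positions = 1⊕0⊕1 = 0
p2 (pos 2,3,6,7): XOR of data positions = 1⊕0⊕1 = 0
p4 (pos 4,5,6,7): XOR of data positions = 0⊕0⊕1 = 1
Codeword: 0011001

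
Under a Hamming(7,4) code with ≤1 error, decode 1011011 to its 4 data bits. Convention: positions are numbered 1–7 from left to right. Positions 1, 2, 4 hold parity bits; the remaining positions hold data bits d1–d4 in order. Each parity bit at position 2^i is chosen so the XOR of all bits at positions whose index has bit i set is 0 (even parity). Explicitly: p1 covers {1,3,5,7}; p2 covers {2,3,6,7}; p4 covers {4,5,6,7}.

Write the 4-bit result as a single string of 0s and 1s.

s1 (pos 1,3,5,7): 1⊕1⊕0⊕1 = 1
s2 (pos 2,3,6,7): 0⊕1⊕1⊕1 = 1
s4 (pos 4,5,6,7): 1⊕0⊕1⊕1 = 1
Syndrome s4…s1 = 111 → error at position 7.
Flip position 7: 1011011 → 1011010
Read data bits from positions 3,5,6,7: 1010

1010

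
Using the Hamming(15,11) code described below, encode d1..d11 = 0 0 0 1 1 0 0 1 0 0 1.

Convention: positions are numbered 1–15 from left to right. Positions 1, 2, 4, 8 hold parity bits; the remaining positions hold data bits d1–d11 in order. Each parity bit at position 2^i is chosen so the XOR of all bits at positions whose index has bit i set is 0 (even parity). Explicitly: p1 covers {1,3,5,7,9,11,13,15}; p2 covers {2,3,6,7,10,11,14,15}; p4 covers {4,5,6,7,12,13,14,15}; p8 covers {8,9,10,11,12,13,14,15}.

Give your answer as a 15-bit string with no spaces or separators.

Place data at non-parity positions: p1 p2 0 p4 0 0 1 p8 1 0 0 1 0 0 1
p1 (pos 1,3,5,7,9,11,13,15): XOR of data positions = 0⊕0⊕1⊕1⊕0⊕0⊕1 = 1
p2 (pos 2,3,6,7,10,11,14,15): XOR of data positions = 0⊕0⊕1⊕0⊕0⊕0⊕1 = 0
p4 (pos 4,5,6,7,12,13,14,15): XOR of data positions = 0⊕0⊕1⊕1⊕0⊕0⊕1 = 1
p8 (pos 8,9,10,11,12,13,14,15): XOR of data positions = 1⊕0⊕0⊕1⊕0⊕0⊕1 = 1
Codeword: 100100111001001

100100111001001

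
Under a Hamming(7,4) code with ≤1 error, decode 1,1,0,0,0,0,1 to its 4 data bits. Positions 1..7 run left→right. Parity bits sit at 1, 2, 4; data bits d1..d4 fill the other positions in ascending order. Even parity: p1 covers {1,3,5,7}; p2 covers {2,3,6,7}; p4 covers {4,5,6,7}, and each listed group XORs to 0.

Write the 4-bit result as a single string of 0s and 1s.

0001

s1 (pos 1,3,5,7): 1⊕0⊕0⊕1 = 0
s2 (pos 2,3,6,7): 1⊕0⊕0⊕1 = 0
s4 (pos 4,5,6,7): 0⊕0⊕0⊕1 = 1
Syndrome s4…s1 = 100 → error at position 4.
Flip position 4: 1100001 → 1101001
Read data bits from positions 3,5,6,7: 0001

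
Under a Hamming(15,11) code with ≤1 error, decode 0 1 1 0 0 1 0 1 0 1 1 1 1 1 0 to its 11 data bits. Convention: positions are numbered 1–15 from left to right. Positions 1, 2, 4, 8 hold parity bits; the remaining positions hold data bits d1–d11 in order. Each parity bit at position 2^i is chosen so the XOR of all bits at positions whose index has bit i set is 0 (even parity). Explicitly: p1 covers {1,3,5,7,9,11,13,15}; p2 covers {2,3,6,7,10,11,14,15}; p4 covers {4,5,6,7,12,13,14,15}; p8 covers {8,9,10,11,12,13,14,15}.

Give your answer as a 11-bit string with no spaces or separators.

10100111110

s1 (pos 1,3,5,7,9,11,13,15): 0⊕1⊕0⊕0⊕0⊕1⊕1⊕0 = 1
s2 (pos 2,3,6,7,10,11,14,15): 1⊕1⊕1⊕0⊕1⊕1⊕1⊕0 = 0
s4 (pos 4,5,6,7,12,13,14,15): 0⊕0⊕1⊕0⊕1⊕1⊕1⊕0 = 0
s8 (pos 8,9,10,11,12,13,14,15): 1⊕0⊕1⊕1⊕1⊕1⊕1⊕0 = 0
Syndrome s8…s1 = 0001 → error at position 1.
Flip position 1: 011001010111110 → 111001010111110
Read data bits from positions 3,5,6,7,9,10,11,12,13,14,15: 10100111110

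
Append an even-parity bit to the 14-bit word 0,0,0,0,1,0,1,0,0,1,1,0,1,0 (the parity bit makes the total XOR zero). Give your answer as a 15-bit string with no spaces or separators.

XOR of the 14 data bits: 0⊕0⊕0⊕0⊕1⊕0⊕1⊕0⊕0⊕1⊕1⊕0⊕1⊕0 = 1
Parity bit = 1 (so all 15 bits XOR to 0).

000010100110101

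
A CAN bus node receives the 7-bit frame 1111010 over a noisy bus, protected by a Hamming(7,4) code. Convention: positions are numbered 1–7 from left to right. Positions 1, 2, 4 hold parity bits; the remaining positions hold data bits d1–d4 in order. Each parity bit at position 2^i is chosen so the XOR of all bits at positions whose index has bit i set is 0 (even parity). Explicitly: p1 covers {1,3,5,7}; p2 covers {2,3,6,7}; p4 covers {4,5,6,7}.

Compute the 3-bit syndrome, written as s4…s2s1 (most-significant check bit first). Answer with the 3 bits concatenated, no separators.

s1 (pos 1,3,5,7): 1⊕1⊕0⊕0 = 0
s2 (pos 2,3,6,7): 1⊕1⊕1⊕0 = 1
s4 (pos 4,5,6,7): 1⊕0⊕1⊕0 = 0
Syndrome s4…s1 = 010 → error at position 2.

010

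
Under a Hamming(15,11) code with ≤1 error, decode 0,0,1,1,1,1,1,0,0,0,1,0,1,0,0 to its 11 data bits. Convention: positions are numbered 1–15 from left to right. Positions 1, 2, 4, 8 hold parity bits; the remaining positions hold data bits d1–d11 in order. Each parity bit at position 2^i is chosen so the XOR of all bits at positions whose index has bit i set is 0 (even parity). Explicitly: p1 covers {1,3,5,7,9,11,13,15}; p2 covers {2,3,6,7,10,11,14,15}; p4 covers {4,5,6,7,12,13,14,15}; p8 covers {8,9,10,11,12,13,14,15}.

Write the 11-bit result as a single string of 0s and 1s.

10110010100

s1 (pos 1,3,5,7,9,11,13,15): 0⊕1⊕1⊕1⊕0⊕1⊕1⊕0 = 1
s2 (pos 2,3,6,7,10,11,14,15): 0⊕1⊕1⊕1⊕0⊕1⊕0⊕0 = 0
s4 (pos 4,5,6,7,12,13,14,15): 1⊕1⊕1⊕1⊕0⊕1⊕0⊕0 = 1
s8 (pos 8,9,10,11,12,13,14,15): 0⊕0⊕0⊕1⊕0⊕1⊕0⊕0 = 0
Syndrome s8…s1 = 0101 → error at position 5.
Flip position 5: 001111100010100 → 001101100010100
Read data bits from positions 3,5,6,7,9,10,11,12,13,14,15: 10110010100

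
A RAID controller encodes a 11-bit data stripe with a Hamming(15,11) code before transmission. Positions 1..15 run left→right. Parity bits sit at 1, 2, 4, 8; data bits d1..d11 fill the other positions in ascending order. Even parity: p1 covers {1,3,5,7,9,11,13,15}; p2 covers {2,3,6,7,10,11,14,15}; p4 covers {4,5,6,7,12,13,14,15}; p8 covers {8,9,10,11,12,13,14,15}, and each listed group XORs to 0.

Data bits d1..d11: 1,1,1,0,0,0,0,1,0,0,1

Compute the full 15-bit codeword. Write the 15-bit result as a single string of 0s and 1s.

Place data at non-parity positions: p1 p2 1 p4 1 1 0 p8 0 0 0 1 0 0 1
p1 (pos 1,3,5,7,9,11,13,15): XOR of data positions = 1⊕1⊕0⊕0⊕0⊕0⊕1 = 1
p2 (pos 2,3,6,7,10,11,14,15): XOR of data positions = 1⊕1⊕0⊕0⊕0⊕0⊕1 = 1
p4 (pos 4,5,6,7,12,13,14,15): XOR of data positions = 1⊕1⊕0⊕1⊕0⊕0⊕1 = 0
p8 (pos 8,9,10,11,12,13,14,15): XOR of data positions = 0⊕0⊕0⊕1⊕0⊕0⊕1 = 0
Codeword: 111011000001001

111011000001001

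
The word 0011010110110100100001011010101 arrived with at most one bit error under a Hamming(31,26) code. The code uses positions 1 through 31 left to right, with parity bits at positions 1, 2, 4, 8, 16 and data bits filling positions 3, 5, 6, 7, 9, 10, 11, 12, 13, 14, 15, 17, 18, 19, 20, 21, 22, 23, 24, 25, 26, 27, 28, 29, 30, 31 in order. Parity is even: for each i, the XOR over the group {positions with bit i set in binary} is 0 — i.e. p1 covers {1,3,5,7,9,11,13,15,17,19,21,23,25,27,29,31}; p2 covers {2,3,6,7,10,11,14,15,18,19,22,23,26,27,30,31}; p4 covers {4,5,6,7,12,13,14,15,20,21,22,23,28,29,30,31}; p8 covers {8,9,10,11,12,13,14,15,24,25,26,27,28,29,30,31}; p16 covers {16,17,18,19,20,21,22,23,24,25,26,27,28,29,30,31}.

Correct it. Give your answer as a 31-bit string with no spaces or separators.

0011010110110100100000011010101

s1 (pos 1,3,5,7,9,11,13,15,17,19,21,23,25,27,29,31): 0⊕1⊕0⊕0⊕1⊕1⊕0⊕0⊕1⊕0⊕0⊕0⊕1⊕1⊕1⊕1 = 0
s2 (pos 2,3,6,7,10,11,14,15,18,19,22,23,26,27,30,31): 0⊕1⊕1⊕0⊕0⊕1⊕1⊕0⊕0⊕0⊕1⊕0⊕0⊕1⊕0⊕1 = 1
s4 (pos 4,5,6,7,12,13,14,15,20,21,22,23,28,29,30,31): 1⊕0⊕1⊕0⊕1⊕0⊕1⊕0⊕0⊕0⊕1⊕0⊕0⊕1⊕0⊕1 = 1
s8 (pos 8,9,10,11,12,13,14,15,24,25,26,27,28,29,30,31): 1⊕1⊕0⊕1⊕1⊕0⊕1⊕0⊕1⊕1⊕0⊕1⊕0⊕1⊕0⊕1 = 0
s16 (pos 16,17,18,19,20,21,22,23,24,25,26,27,28,29,30,31): 0⊕1⊕0⊕0⊕0⊕0⊕1⊕0⊕1⊕1⊕0⊕1⊕0⊕1⊕0⊕1 = 1
Syndrome s16…s1 = 10110 → error at position 22.
Flip position 22: 0011010110110100100001011010101 → 0011010110110100100000011010101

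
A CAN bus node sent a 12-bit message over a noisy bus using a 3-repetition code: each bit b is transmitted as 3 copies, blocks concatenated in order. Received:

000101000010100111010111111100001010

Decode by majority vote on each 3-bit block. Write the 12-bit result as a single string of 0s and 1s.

010001011000

Block 1 (000): 0 ones → 0
Block 2 (101): 2 ones → 1
Block 3 (000): 0 ones → 0
Block 4 (010): 1 one → 0
Block 5 (100): 1 one → 0
Block 6 (111): 3 ones → 1
Block 7 (010): 1 one → 0
Block 8 (111): 3 ones → 1
Block 9 (111): 3 ones → 1
Block 10 (100): 1 one → 0
Block 11 (001): 1 one → 0
Block 12 (010): 1 one → 0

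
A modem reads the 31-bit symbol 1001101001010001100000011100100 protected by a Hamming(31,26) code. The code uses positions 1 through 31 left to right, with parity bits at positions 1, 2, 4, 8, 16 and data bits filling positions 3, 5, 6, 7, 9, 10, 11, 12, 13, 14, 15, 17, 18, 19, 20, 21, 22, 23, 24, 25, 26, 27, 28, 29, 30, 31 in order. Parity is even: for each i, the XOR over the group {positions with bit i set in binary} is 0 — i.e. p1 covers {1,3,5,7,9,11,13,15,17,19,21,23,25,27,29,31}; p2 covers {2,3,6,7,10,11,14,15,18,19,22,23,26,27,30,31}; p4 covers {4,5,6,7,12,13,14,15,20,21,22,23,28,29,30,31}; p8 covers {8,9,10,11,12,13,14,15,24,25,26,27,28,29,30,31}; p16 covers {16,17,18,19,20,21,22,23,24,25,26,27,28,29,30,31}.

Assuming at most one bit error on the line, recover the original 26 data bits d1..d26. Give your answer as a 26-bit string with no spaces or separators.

01110101000100000011100100

s1 (pos 1,3,5,7,9,11,13,15,17,19,21,23,25,27,29,31): 1⊕0⊕1⊕1⊕0⊕0⊕0⊕0⊕1⊕0⊕0⊕0⊕1⊕0⊕1⊕0 = 0
s2 (pos 2,3,6,7,10,11,14,15,18,19,22,23,26,27,30,31): 0⊕0⊕0⊕1⊕1⊕0⊕0⊕0⊕0⊕0⊕0⊕0⊕1⊕0⊕0⊕0 = 1
s4 (pos 4,5,6,7,12,13,14,15,20,21,22,23,28,29,30,31): 1⊕1⊕0⊕1⊕1⊕0⊕0⊕0⊕0⊕0⊕0⊕0⊕0⊕1⊕0⊕0 = 1
s8 (pos 8,9,10,11,12,13,14,15,24,25,26,27,28,29,30,31): 0⊕0⊕1⊕0⊕1⊕0⊕0⊕0⊕1⊕1⊕1⊕0⊕0⊕1⊕0⊕0 = 0
s16 (pos 16,17,18,19,20,21,22,23,24,25,26,27,28,29,30,31): 1⊕1⊕0⊕0⊕0⊕0⊕0⊕0⊕1⊕1⊕1⊕0⊕0⊕1⊕0⊕0 = 0
Syndrome s16…s1 = 00110 → error at position 6.
Flip position 6: 1001101001010001100000011100100 → 1001111001010001100000011100100
Read data bits from positions 3,5,6,7,9,10,11,12,13,14,15,17,18,19,20,21,22,23,24,25,26,27,28,29,30,31: 01110101000100000011100100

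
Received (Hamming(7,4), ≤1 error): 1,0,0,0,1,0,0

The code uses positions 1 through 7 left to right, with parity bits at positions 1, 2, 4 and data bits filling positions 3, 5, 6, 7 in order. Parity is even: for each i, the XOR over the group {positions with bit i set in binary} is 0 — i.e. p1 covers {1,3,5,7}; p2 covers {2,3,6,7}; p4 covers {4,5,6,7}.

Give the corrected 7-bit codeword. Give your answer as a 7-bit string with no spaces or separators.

1001100

s1 (pos 1,3,5,7): 1⊕0⊕1⊕0 = 0
s2 (pos 2,3,6,7): 0⊕0⊕0⊕0 = 0
s4 (pos 4,5,6,7): 0⊕1⊕0⊕0 = 1
Syndrome s4…s1 = 100 → error at position 4.
Flip position 4: 1000100 → 1001100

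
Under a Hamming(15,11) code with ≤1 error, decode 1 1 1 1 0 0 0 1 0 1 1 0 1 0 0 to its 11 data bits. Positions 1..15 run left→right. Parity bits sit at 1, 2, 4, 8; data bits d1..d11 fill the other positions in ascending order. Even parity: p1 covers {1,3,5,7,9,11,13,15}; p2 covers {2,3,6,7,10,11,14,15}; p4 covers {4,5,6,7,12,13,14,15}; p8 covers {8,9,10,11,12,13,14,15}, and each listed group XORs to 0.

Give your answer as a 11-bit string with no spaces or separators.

s1 (pos 1,3,5,7,9,11,13,15): 1⊕1⊕0⊕0⊕0⊕1⊕1⊕0 = 0
s2 (pos 2,3,6,7,10,11,14,15): 1⊕1⊕0⊕0⊕1⊕1⊕0⊕0 = 0
s4 (pos 4,5,6,7,12,13,14,15): 1⊕0⊕0⊕0⊕0⊕1⊕0⊕0 = 0
s8 (pos 8,9,10,11,12,13,14,15): 1⊕0⊕1⊕1⊕0⊕1⊕0⊕0 = 0
Syndrome s8…s1 = 0000 → no error.
Read data bits from positions 3,5,6,7,9,10,11,12,13,14,15: 10000110100

10000110100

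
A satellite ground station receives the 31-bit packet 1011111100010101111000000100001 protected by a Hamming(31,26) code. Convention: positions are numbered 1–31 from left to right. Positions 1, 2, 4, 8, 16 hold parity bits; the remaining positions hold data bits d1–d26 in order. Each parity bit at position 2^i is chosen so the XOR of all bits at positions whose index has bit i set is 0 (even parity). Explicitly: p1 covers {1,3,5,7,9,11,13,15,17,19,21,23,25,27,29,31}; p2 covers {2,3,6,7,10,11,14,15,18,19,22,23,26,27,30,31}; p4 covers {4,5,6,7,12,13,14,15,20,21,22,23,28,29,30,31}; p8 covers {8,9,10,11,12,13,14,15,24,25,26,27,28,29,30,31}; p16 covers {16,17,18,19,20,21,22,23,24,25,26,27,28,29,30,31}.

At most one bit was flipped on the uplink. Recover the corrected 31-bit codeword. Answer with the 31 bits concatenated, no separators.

s1 (pos 1,3,5,7,9,11,13,15,17,19,21,23,25,27,29,31): 1⊕1⊕1⊕1⊕0⊕0⊕0⊕0⊕1⊕1⊕0⊕0⊕0⊕0⊕0⊕1 = 1
s2 (pos 2,3,6,7,10,11,14,15,18,19,22,23,26,27,30,31): 0⊕1⊕1⊕1⊕0⊕0⊕1⊕0⊕1⊕1⊕0⊕0⊕1⊕0⊕0⊕1 = 0
s4 (pos 4,5,6,7,12,13,14,15,20,21,22,23,28,29,30,31): 1⊕1⊕1⊕1⊕1⊕0⊕1⊕0⊕0⊕0⊕0⊕0⊕0⊕0⊕0⊕1 = 1
s8 (pos 8,9,10,11,12,13,14,15,24,25,26,27,28,29,30,31): 1⊕0⊕0⊕0⊕1⊕0⊕1⊕0⊕0⊕0⊕1⊕0⊕0⊕0⊕0⊕1 = 1
s16 (pos 16,17,18,19,20,21,22,23,24,25,26,27,28,29,30,31): 1⊕1⊕1⊕1⊕0⊕0⊕0⊕0⊕0⊕0⊕1⊕0⊕0⊕0⊕0⊕1 = 0
Syndrome s16…s1 = 01101 → error at position 13.
Flip position 13: 1011111100010101111000000100001 → 1011111100011101111000000100001

1011111100011101111000000100001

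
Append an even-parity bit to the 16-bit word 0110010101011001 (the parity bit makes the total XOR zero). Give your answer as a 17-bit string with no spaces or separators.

XOR of the 16 data bits: 0⊕1⊕1⊕0⊕0⊕1⊕0⊕1⊕0⊕1⊕0⊕1⊕1⊕0⊕0⊕1 = 0
Parity bit = 0 (so all 17 bits XOR to 0).

01100101010110010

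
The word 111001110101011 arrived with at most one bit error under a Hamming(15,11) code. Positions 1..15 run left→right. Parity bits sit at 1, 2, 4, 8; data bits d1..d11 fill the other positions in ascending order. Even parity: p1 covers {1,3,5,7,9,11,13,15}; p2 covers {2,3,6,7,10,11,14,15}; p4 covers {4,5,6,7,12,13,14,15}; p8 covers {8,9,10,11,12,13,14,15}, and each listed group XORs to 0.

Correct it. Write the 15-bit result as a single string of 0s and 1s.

s1 (pos 1,3,5,7,9,11,13,15): 1⊕1⊕0⊕1⊕0⊕0⊕0⊕1 = 0
s2 (pos 2,3,6,7,10,11,14,15): 1⊕1⊕1⊕1⊕1⊕0⊕1⊕1 = 1
s4 (pos 4,5,6,7,12,13,14,15): 0⊕0⊕1⊕1⊕1⊕0⊕1⊕1 = 1
s8 (pos 8,9,10,11,12,13,14,15): 1⊕0⊕1⊕0⊕1⊕0⊕1⊕1 = 1
Syndrome s8…s1 = 1110 → error at position 14.
Flip position 14: 111001110101011 → 111001110101001

111001110101001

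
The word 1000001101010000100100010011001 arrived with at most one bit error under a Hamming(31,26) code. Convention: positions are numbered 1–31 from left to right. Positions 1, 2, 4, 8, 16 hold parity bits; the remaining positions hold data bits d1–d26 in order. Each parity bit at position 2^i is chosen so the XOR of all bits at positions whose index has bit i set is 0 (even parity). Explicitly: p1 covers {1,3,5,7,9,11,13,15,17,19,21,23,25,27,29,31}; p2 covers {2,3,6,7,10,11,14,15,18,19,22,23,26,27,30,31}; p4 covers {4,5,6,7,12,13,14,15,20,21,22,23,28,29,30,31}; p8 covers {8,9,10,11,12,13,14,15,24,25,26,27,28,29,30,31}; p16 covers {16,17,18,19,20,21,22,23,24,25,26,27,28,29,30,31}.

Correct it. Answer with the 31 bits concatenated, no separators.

1000001101011000100100010011001

s1 (pos 1,3,5,7,9,11,13,15,17,19,21,23,25,27,29,31): 1⊕0⊕0⊕1⊕0⊕0⊕0⊕0⊕1⊕0⊕0⊕0⊕0⊕1⊕0⊕1 = 1
s2 (pos 2,3,6,7,10,11,14,15,18,19,22,23,26,27,30,31): 0⊕0⊕0⊕1⊕1⊕0⊕0⊕0⊕0⊕0⊕0⊕0⊕0⊕1⊕0⊕1 = 0
s4 (pos 4,5,6,7,12,13,14,15,20,21,22,23,28,29,30,31): 0⊕0⊕0⊕1⊕1⊕0⊕0⊕0⊕1⊕0⊕0⊕0⊕1⊕0⊕0⊕1 = 1
s8 (pos 8,9,10,11,12,13,14,15,24,25,26,27,28,29,30,31): 1⊕0⊕1⊕0⊕1⊕0⊕0⊕0⊕1⊕0⊕0⊕1⊕1⊕0⊕0⊕1 = 1
s16 (pos 16,17,18,19,20,21,22,23,24,25,26,27,28,29,30,31): 0⊕1⊕0⊕0⊕1⊕0⊕0⊕0⊕1⊕0⊕0⊕1⊕1⊕0⊕0⊕1 = 0
Syndrome s16…s1 = 01101 → error at position 13.
Flip position 13: 1000001101010000100100010011001 → 1000001101011000100100010011001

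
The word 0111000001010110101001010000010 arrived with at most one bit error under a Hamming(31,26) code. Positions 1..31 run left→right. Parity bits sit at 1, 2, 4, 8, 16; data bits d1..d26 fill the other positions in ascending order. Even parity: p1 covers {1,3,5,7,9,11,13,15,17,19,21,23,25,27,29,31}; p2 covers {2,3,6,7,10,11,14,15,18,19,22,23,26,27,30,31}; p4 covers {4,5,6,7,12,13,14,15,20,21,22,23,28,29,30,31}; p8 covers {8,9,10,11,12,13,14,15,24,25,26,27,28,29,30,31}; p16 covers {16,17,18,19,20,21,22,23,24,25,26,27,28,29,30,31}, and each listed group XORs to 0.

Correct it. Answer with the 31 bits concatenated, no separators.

s1 (pos 1,3,5,7,9,11,13,15,17,19,21,23,25,27,29,31): 0⊕1⊕0⊕0⊕0⊕0⊕0⊕1⊕1⊕1⊕0⊕0⊕0⊕0⊕0⊕0 = 0
s2 (pos 2,3,6,7,10,11,14,15,18,19,22,23,26,27,30,31): 1⊕1⊕0⊕0⊕1⊕0⊕1⊕1⊕0⊕1⊕1⊕0⊕0⊕0⊕1⊕0 = 0
s4 (pos 4,5,6,7,12,13,14,15,20,21,22,23,28,29,30,31): 1⊕0⊕0⊕0⊕1⊕0⊕1⊕1⊕0⊕0⊕1⊕0⊕0⊕0⊕1⊕0 = 0
s8 (pos 8,9,10,11,12,13,14,15,24,25,26,27,28,29,30,31): 0⊕0⊕1⊕0⊕1⊕0⊕1⊕1⊕1⊕0⊕0⊕0⊕0⊕0⊕1⊕0 = 0
s16 (pos 16,17,18,19,20,21,22,23,24,25,26,27,28,29,30,31): 0⊕1⊕0⊕1⊕0⊕0⊕1⊕0⊕1⊕0⊕0⊕0⊕0⊕0⊕1⊕0 = 1
Syndrome s16…s1 = 10000 → error at position 16.
Flip position 16: 0111000001010110101001010000010 → 0111000001010111101001010000010

0111000001010111101001010000010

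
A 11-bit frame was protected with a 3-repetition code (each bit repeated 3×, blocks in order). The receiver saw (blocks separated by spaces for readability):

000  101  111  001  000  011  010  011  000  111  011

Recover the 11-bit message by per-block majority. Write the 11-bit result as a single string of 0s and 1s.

Block 1 (000): 0 ones → 0
Block 2 (101): 2 ones → 1
Block 3 (111): 3 ones → 1
Block 4 (001): 1 one → 0
Block 5 (000): 0 ones → 0
Block 6 (011): 2 ones → 1
Block 7 (010): 1 one → 0
Block 8 (011): 2 ones → 1
Block 9 (000): 0 ones → 0
Block 10 (111): 3 ones → 1
Block 11 (011): 2 ones → 1

01100101011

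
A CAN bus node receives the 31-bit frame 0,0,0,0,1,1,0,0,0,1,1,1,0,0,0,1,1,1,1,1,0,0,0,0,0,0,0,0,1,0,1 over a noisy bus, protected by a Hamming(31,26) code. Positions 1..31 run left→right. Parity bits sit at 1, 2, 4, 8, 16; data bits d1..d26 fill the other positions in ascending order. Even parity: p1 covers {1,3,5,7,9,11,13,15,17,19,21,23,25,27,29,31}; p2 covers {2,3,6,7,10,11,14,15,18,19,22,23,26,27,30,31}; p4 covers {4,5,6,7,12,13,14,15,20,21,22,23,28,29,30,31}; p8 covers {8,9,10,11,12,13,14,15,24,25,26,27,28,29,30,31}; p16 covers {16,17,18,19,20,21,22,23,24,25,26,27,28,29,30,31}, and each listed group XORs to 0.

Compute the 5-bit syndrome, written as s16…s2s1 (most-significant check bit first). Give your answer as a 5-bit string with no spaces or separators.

s1 (pos 1,3,5,7,9,11,13,15,17,19,21,23,25,27,29,31): 0⊕0⊕1⊕0⊕0⊕1⊕0⊕0⊕1⊕1⊕0⊕0⊕0⊕0⊕1⊕1 = 0
s2 (pos 2,3,6,7,10,11,14,15,18,19,22,23,26,27,30,31): 0⊕0⊕1⊕0⊕1⊕1⊕0⊕0⊕1⊕1⊕0⊕0⊕0⊕0⊕0⊕1 = 0
s4 (pos 4,5,6,7,12,13,14,15,20,21,22,23,28,29,30,31): 0⊕1⊕1⊕0⊕1⊕0⊕0⊕0⊕1⊕0⊕0⊕0⊕0⊕1⊕0⊕1 = 0
s8 (pos 8,9,10,11,12,13,14,15,24,25,26,27,28,29,30,31): 0⊕0⊕1⊕1⊕1⊕0⊕0⊕0⊕0⊕0⊕0⊕0⊕0⊕1⊕0⊕1 = 1
s16 (pos 16,17,18,19,20,21,22,23,24,25,26,27,28,29,30,31): 1⊕1⊕1⊕1⊕1⊕0⊕0⊕0⊕0⊕0⊕0⊕0⊕0⊕1⊕0⊕1 = 1
Syndrome s16…s1 = 11000 → error at position 24.

11000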